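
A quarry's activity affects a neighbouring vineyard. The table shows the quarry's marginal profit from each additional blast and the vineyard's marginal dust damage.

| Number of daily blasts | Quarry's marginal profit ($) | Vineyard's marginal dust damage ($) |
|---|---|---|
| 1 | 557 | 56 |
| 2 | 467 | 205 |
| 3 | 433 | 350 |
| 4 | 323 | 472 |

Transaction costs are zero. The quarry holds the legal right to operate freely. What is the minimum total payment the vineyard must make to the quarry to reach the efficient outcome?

Left alone the quarry would choose level 4 (marginal profit stays positive).
Efficient level: k* = 3 (marginal profit ≥ marginal dust damage through 3).
The vineyard must at least cover the quarry's forgone profit from cutting 4→3: 323 = 323.

$323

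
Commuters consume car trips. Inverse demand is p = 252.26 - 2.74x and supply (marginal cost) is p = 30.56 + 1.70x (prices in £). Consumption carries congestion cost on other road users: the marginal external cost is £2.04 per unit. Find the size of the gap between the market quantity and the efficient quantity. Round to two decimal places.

Market equilibrium (private): 30.56 + 1.70x = 252.26 - 2.74x → x_m = 49.9324.
Social marginal benefit = demand − MEC = 250.22 - 2.74x.
Set SMB = MC: 250.22 - 2.74x = 30.56 + 1.70x → x* = 49.4730.
Gap = |49.9324 − 49.4730| = 0.4594.

0.46 units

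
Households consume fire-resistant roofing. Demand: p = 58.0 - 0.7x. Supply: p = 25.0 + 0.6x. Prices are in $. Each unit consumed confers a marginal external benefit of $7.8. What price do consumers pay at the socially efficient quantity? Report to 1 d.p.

P = $36.0

Social marginal benefit = demand + MEB = 65.8 - 0.7x.
Set SMB = MC: 65.8 - 0.7x = 25.0 + 0.6x → x* = 31.3846.
Consumer price on the demand curve at x*: 58.0 − 0.7×31.3846 = 36.0308.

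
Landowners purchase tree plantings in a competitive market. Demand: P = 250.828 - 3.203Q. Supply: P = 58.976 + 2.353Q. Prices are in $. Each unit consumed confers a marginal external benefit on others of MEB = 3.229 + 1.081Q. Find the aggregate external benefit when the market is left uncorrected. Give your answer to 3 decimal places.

$755.971

Market equilibrium (private): 58.976 + 2.353Q = 250.828 - 3.203Q → Q_m = 34.5306.
Total external benefit = ∫₀^{Q_m} (3.229 + 1.081Q) dQ = 3.229×34.5306 + ½×1.081×34.5306² = 755.9712.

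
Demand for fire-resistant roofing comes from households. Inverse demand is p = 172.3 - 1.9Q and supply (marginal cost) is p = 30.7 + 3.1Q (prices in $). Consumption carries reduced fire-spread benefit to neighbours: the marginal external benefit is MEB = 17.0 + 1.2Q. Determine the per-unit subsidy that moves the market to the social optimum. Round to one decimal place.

subsidy = $67.1 per unit

Social marginal benefit = demand + MEB = 189.3 - 0.7Q.
Set SMB = MC: 189.3 - 0.7Q = 30.7 + 3.1Q → Q* = 41.7368.
The Pigouvian subsidy equals MEB at Q*: 17.0 + 1.2×41.7368 = 67.0842.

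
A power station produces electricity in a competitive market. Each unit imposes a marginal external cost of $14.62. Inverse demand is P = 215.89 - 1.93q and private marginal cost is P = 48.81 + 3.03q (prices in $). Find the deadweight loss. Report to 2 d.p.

DWL = $21.55

Market equilibrium (private): 48.81 + 3.03q = 215.89 - 1.93q → q_m = 33.6855.
Social marginal cost = private MC + MEC = 63.43 + 3.03q.
Set SMC = demand: 63.43 + 3.03q = 215.89 - 1.93q → q* = 30.7379.
Height of the DWL triangle at q_m is SMC(q_m) − demand(q_m) = MEC(q_m) = 14.6200.
DWL = ½ × 2.9476 × 14.6200 = 21.5470.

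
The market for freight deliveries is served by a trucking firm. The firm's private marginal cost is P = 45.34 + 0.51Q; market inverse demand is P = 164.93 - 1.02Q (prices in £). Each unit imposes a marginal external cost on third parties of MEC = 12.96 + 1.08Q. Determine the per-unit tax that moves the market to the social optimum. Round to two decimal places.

Social marginal cost = private MC + MEC = 58.30 + 1.59Q.
Set SMC = demand: 58.30 + 1.59Q = 164.93 - 1.02Q → Q* = 40.8544.
The Pigouvian tax equals MEC at Q*: 12.96 + 1.08×40.8544 = 57.0828.

tax = £57.08 per unit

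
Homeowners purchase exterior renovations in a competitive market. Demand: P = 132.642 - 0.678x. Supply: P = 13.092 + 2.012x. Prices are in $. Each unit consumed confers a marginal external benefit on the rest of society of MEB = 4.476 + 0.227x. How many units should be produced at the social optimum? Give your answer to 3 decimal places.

x* = 50.356

Social marginal benefit = demand + MEB = 137.118 - 0.451x.
Set SMB = MC: 137.118 - 0.451x = 13.092 + 2.012x → x* = 50.3557.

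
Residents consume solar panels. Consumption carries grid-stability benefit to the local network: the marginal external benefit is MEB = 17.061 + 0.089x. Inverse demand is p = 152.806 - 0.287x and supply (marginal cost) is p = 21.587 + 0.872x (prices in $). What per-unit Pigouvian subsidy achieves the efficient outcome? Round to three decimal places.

subsidy = $29.395 per unit

Social marginal benefit = demand + MEB = 169.867 - 0.198x.
Set SMB = MC: 169.867 - 0.198x = 21.587 + 0.872x → x* = 138.5794.
The Pigouvian subsidy equals MEB at x*: 17.061 + 0.089×138.5794 = 29.3946.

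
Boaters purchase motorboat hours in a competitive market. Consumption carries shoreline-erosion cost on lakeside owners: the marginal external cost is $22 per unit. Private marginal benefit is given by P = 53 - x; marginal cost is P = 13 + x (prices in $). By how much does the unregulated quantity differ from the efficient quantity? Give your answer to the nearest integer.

Market equilibrium (private): 13 + x = 53 - x → x_m = 20.0000.
Social marginal benefit = demand − MEC = 31 - x.
Set SMB = MC: 31 - x = 13 + x → x* = 9.0000.
Gap = |20.0000 − 9.0000| = 11.0000.

11 units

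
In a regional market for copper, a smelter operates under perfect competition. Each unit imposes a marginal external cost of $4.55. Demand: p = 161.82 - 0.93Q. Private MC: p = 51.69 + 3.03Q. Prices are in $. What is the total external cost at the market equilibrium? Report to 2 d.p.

$126.54

Market equilibrium (private): 51.69 + 3.03Q = 161.82 - 0.93Q → Q_m = 27.8106.
Total external cost = MEC × Q_m = 4.55 × 27.8106 = 126.5382.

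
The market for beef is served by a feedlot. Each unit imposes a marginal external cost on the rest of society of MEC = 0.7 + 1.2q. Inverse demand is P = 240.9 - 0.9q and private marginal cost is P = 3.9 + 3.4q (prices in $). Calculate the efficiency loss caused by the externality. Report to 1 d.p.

DWL = $406.1

Market equilibrium (private): 3.9 + 3.4q = 240.9 - 0.9q → q_m = 55.1163.
Social marginal cost = private MC + MEC = 4.6 + 4.6q.
Set SMC = demand: 4.6 + 4.6q = 240.9 - 0.9q → q* = 42.9636.
Between q* and q_m the wedge SMC − demand runs linearly from 0 to MEC(q_m), so the loss is a triangle.
DWL = ½ × 12.1527 × 66.8395 = 406.1402.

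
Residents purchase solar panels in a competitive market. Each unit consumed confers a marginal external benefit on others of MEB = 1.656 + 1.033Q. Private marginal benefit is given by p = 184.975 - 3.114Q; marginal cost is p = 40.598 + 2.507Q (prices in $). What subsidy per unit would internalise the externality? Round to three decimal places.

Social marginal benefit = demand + MEB = 186.631 - 2.081Q.
Set SMB = MC: 186.631 - 2.081Q = 40.598 + 2.507Q → Q* = 31.8293.
The Pigouvian subsidy equals MEB at Q*: 1.656 + 1.033×31.8293 = 34.5357.

subsidy = $34.536 per unit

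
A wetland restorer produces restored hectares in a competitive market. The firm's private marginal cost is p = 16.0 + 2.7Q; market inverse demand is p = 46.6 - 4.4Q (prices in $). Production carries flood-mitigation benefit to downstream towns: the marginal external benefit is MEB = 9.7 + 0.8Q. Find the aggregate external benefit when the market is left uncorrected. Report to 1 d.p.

$49.2

Market equilibrium (private): 16.0 + 2.7Q = 46.6 - 4.4Q → Q_m = 4.3099.
Total external benefit = ∫₀^{Q_m} (9.7 + 0.8Q) dQ = 9.7×4.3099 + ½×0.8×4.3099² = 49.2361.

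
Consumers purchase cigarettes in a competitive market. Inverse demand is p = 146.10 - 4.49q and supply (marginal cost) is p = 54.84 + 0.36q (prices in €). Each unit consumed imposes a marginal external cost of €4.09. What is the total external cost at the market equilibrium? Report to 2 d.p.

€76.96

Market equilibrium (private): 54.84 + 0.36q = 146.10 - 4.49q → q_m = 18.8165.
Total external cost = MEC × q_m = 4.09 × 18.8165 = 76.9595.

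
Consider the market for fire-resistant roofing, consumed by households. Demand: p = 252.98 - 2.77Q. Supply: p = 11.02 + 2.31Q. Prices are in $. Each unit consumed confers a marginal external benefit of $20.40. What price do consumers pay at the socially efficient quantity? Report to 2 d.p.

P = $109.92

Social marginal benefit = demand + MEB = 273.38 - 2.77Q.
Set SMB = MC: 273.38 - 2.77Q = 11.02 + 2.31Q → Q* = 51.6457.
Consumer price on the demand curve at Q*: 252.98 − 2.77×51.6457 = 109.9214.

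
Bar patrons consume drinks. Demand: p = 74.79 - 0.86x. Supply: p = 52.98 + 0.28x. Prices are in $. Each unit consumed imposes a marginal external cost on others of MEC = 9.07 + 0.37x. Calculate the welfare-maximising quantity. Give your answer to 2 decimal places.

Social marginal benefit = demand − MEC = 65.72 - 1.23x.
Set SMB = MC: 65.72 - 1.23x = 52.98 + 0.28x → x* = 8.4371.

x* = 8.44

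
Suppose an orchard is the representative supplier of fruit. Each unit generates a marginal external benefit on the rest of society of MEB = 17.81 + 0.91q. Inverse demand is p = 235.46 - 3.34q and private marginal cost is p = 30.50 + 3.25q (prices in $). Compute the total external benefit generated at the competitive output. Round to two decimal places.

Market equilibrium (private): 30.50 + 3.25q = 235.46 - 3.34q → q_m = 31.1017.
Total external benefit = ∫₀^{q_m} (17.81 + 0.91q) dq = 17.81×31.1017 + ½×0.91×31.1017² = 994.0499.

$994.05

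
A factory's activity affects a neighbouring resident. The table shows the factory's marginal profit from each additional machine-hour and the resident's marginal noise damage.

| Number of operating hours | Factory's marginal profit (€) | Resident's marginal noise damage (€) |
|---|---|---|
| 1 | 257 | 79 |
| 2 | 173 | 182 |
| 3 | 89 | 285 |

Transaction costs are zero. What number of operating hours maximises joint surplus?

Bargaining reaches the level where marginal profit last exceeds marginal noise damage.
That holds through level 1 (257 ≥ 79) but not at 2 (173 < 182).

1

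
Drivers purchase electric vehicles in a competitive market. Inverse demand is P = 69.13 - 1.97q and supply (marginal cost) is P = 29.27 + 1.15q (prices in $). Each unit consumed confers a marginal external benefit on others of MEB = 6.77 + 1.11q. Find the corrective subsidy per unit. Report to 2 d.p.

subsidy = $32.52 per unit

Social marginal benefit = demand + MEB = 75.90 - 0.86q.
Set SMB = MC: 75.90 - 0.86q = 29.27 + 1.15q → q* = 23.1990.
The Pigouvian subsidy equals MEB at q*: 6.77 + 1.11×23.1990 = 32.5209.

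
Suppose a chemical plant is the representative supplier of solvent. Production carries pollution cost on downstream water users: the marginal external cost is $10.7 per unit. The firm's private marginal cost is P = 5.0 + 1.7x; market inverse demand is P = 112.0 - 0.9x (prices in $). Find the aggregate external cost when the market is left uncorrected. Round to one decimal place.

$440.3

Market equilibrium (private): 5.0 + 1.7x = 112.0 - 0.9x → x_m = 41.1538.
Total external cost = MEC × x_m = 10.7 × 41.1538 = 440.3457.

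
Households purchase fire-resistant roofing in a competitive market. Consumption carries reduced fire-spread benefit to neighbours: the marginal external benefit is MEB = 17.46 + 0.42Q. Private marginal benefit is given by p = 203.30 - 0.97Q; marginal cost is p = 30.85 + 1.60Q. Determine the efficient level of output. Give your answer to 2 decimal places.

Q* = 88.33

Social marginal benefit = demand + MEB = 220.76 - 0.55Q.
Set SMB = MC: 220.76 - 0.55Q = 30.85 + 1.60Q → Q* = 88.3302.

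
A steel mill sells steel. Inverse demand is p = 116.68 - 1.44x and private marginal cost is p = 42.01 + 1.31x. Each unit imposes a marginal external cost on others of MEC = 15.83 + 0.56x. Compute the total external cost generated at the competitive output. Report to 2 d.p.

636.26

Market equilibrium (private): 42.01 + 1.31x = 116.68 - 1.44x → x_m = 27.1527.
Total external cost = ∫₀^{x_m} (15.83 + 0.56x) dx = 15.83×27.1527 + ½×0.56×27.1527² = 636.2626.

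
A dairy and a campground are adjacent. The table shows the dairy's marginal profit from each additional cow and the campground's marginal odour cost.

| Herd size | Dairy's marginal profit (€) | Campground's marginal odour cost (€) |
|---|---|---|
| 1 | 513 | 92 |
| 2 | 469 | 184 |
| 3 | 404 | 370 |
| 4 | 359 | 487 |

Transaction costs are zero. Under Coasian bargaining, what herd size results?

3

Bargaining reaches the level where marginal profit last exceeds marginal odour cost.
That holds through level 3 (404 ≥ 370) but not at 4 (359 < 487).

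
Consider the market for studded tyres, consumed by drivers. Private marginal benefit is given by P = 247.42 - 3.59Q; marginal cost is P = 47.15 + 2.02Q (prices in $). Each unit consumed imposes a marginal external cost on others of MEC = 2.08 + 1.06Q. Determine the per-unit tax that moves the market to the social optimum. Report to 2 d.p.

Social marginal benefit = demand − MEC = 245.34 - 4.65Q.
Set SMB = MC: 245.34 - 4.65Q = 47.15 + 2.02Q → Q* = 29.7136.
The Pigouvian tax equals MEC at Q*: 2.08 + 1.06×29.7136 = 33.5764.

tax = $33.58 per unit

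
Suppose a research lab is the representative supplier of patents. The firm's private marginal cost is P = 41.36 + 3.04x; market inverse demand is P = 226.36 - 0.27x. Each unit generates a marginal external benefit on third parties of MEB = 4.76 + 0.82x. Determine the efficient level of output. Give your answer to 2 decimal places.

x* = 76.21

Social marginal cost = private MC − MEB = 36.60 + 2.22x.
Set SMC = demand: 36.60 + 2.22x = 226.36 - 0.27x → x* = 76.2088.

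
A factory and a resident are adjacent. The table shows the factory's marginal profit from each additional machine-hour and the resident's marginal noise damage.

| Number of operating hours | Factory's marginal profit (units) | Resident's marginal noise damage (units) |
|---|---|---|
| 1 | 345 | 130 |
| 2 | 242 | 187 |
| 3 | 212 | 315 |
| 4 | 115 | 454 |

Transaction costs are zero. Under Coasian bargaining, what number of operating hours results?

Bargaining reaches the level where marginal profit last exceeds marginal noise damage.
That holds through level 2 (242 ≥ 187) but not at 3 (212 < 315).

2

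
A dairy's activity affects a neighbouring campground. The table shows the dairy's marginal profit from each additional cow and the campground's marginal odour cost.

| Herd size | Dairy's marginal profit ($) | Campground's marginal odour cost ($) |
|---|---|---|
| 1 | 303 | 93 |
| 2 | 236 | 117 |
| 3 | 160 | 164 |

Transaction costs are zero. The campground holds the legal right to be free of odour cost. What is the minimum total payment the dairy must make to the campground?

$210

Efficient level: marginal profit ≥ marginal odour cost through level 2, so k* = 2.
With the campground holding the right, the dairy must at least compensate total damage at k*: 93 + 117 = 210.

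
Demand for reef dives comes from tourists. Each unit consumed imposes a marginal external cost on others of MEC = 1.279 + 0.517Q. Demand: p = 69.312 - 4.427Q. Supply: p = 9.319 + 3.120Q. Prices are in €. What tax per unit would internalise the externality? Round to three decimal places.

Social marginal benefit = demand − MEC = 68.033 - 4.944Q.
Set SMB = MC: 68.033 - 4.944Q = 9.319 + 3.120Q → Q* = 7.2810.
The Pigouvian tax equals MEC at Q*: 1.279 + 0.517×7.2810 = 5.0433.

tax = €5.043 per unit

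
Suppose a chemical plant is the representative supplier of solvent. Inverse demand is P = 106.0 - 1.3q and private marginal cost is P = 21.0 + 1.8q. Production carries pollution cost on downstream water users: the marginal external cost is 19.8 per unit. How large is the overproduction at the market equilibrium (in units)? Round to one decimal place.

6.4 units

Market equilibrium (private): 21.0 + 1.8q = 106.0 - 1.3q → q_m = 27.4194.
Social marginal cost = private MC + MEC = 40.8 + 1.8q.
Set SMC = demand: 40.8 + 1.8q = 106.0 - 1.3q → q* = 21.0323.
Gap = |27.4194 − 21.0323| = 6.3871.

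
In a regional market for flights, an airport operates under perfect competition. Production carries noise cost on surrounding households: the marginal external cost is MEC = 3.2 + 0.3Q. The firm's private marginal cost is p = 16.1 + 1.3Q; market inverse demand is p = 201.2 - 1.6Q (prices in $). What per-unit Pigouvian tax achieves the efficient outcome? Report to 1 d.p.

Social marginal cost = private MC + MEC = 19.3 + 1.6Q.
Set SMC = demand: 19.3 + 1.6Q = 201.2 - 1.6Q → Q* = 56.8438.
The Pigouvian tax equals MEC at Q*: 3.2 + 0.3×56.8438 = 20.2531.

tax = $20.3 per unit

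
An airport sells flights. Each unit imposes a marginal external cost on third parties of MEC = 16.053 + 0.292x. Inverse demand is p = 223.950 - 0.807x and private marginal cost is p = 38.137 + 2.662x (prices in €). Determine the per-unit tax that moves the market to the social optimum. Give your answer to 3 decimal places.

Social marginal cost = private MC + MEC = 54.190 + 2.954x.
Set SMC = demand: 54.190 + 2.954x = 223.950 - 0.807x → x* = 45.1369.
The Pigouvian tax equals MEC at x*: 16.053 + 0.292×45.1369 = 29.2330.

tax = €29.233 per unit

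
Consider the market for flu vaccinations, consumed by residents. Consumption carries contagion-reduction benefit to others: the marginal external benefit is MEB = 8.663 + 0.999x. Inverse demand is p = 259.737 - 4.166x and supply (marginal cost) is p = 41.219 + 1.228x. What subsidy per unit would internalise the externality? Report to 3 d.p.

subsidy = 60.302 per unit

Social marginal benefit = demand + MEB = 268.400 - 3.167x.
Set SMB = MC: 268.400 - 3.167x = 41.219 + 1.228x → x* = 51.6908.
The Pigouvian subsidy equals MEB at x*: 8.663 + 0.999×51.6908 = 60.3021.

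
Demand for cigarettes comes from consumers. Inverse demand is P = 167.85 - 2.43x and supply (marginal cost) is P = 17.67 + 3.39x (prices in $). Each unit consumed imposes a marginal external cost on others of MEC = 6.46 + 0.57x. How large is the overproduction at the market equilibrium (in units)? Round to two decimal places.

Market equilibrium (private): 17.67 + 3.39x = 167.85 - 2.43x → x_m = 25.8041.
Social marginal benefit = demand − MEC = 161.39 - 3.00x.
Set SMB = MC: 161.39 - 3.00x = 17.67 + 3.39x → x* = 22.4914.
Gap = |25.8041 − 22.4914| = 3.3127.

3.31 units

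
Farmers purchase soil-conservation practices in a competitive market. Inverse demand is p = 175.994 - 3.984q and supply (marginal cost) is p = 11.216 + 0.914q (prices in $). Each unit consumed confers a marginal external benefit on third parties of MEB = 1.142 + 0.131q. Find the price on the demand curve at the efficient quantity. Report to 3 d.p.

P = $37.327

Social marginal benefit = demand + MEB = 177.136 - 3.853q.
Set SMB = MC: 177.136 - 3.853q = 11.216 + 0.914q → q* = 34.8060.
Consumer price on the demand curve at q*: 175.994 − 3.984×34.8060 = 37.3269.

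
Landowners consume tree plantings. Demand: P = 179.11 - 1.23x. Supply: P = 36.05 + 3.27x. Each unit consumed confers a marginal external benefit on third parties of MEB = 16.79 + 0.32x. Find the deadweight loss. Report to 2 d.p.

DWL = 86.96

Market equilibrium (private): 36.05 + 3.27x = 179.11 - 1.23x → x_m = 31.7911.
Social marginal benefit = demand + MEB = 195.90 - 0.91x.
Set SMB = MC: 195.90 - 0.91x = 36.05 + 3.27x → x* = 38.2416.
The loss is the area between SMB and MC from x* to x_m; with linear curves that's a triangle of height MEB(x_m).
DWL = ½ × 6.4505 × 26.9632 = 86.9631.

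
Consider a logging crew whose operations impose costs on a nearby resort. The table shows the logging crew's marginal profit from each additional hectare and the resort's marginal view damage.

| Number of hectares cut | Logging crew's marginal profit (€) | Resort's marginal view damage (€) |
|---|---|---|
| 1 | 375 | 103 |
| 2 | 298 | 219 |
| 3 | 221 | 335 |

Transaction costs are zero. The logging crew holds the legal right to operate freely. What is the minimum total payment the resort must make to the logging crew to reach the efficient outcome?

Left alone the logging crew would choose level 3 (marginal profit stays positive).
Efficient level: k* = 2 (marginal profit ≥ marginal view damage through 2).
The resort must at least cover the logging crew's forgone profit from cutting 3→2: 221 = 221.

€221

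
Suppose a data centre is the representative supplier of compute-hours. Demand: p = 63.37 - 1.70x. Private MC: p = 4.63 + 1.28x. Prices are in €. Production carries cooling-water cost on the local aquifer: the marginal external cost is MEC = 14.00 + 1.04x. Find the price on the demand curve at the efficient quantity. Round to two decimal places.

P = €44.45

Social marginal cost = private MC + MEC = 18.63 + 2.32x.
Set SMC = demand: 18.63 + 2.32x = 63.37 - 1.70x → x* = 11.1294.
Consumer price on the demand curve at x*: 63.37 − 1.70×11.1294 = 44.4500.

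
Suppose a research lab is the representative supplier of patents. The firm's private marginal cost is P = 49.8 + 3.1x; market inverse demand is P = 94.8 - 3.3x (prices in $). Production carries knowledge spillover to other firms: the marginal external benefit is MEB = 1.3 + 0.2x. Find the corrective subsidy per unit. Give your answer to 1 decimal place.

Social marginal cost = private MC − MEB = 48.5 + 2.9x.
Set SMC = demand: 48.5 + 2.9x = 94.8 - 3.3x → x* = 7.4677.
The Pigouvian subsidy equals MEB at x*: 1.3 + 0.2×7.4677 = 2.7935.

subsidy = $2.8 per unit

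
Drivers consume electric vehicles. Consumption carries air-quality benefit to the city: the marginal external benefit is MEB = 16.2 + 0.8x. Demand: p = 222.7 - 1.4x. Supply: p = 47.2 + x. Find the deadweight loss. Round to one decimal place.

DWL = 1743.8

Market equilibrium (private): 47.2 + x = 222.7 - 1.4x → x_m = 73.1250.
Social marginal benefit = demand + MEB = 238.9 - 0.6x.
Set SMB = MC: 238.9 - 0.6x = 47.2 + x → x* = 119.8125.
The welfare-loss triangle has base |x_m − x*| and height MEB(x_m) (the vertical gap between SMB and MC is zero at x* and MEB at x_m).
DWL = ½ × 46.6875 × 74.7000 = 1743.7781.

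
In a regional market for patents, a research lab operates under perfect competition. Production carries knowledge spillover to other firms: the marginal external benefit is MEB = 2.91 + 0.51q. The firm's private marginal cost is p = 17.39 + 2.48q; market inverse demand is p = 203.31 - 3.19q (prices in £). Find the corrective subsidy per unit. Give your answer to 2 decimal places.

Social marginal cost = private MC − MEB = 14.48 + 1.97q.
Set SMC = demand: 14.48 + 1.97q = 203.31 - 3.19q → q* = 36.5950.
The Pigouvian subsidy equals MEB at q*: 2.91 + 0.51×36.5950 = 21.5735.

subsidy = £21.57 per unit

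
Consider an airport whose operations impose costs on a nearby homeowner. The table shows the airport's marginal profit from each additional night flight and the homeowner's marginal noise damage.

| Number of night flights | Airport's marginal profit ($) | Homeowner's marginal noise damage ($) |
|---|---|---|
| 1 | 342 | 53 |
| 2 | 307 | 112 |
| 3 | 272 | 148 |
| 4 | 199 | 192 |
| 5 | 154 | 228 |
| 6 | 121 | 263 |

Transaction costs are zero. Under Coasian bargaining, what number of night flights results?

4

Bargaining reaches the level where marginal profit last exceeds marginal noise damage.
That holds through level 4 (199 ≥ 192) but not at 5 (154 < 228).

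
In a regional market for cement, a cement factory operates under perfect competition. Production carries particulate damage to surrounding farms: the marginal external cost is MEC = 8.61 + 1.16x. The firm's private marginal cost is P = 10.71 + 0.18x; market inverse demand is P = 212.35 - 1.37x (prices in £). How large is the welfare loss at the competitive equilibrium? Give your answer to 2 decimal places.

DWL = £4694.64

Market equilibrium (private): 10.71 + 0.18x = 212.35 - 1.37x → x_m = 130.0903.
Social marginal cost = private MC + MEC = 19.32 + 1.34x.
Set SMC = demand: 19.32 + 1.34x = 212.35 - 1.37x → x* = 71.2288.
The welfare-loss triangle has base |x_m − x*| and height MEC(x_m) (the vertical gap between SMC and demand is zero at x* and MEC at x_m).
DWL = ½ × 58.8615 × 159.5148 = 4694.6402.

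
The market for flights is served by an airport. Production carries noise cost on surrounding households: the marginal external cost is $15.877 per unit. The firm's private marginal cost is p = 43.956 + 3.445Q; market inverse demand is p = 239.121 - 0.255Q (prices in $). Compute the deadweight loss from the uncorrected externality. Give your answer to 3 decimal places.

DWL = $34.065

Market equilibrium (private): 43.956 + 3.445Q = 239.121 - 0.255Q → Q_m = 52.7473.
Social marginal cost = private MC + MEC = 59.833 + 3.445Q.
Set SMC = demand: 59.833 + 3.445Q = 239.121 - 0.255Q → Q* = 48.4562.
Between Q* and Q_m the wedge SMC − demand runs linearly from 0 to MEC(Q_m), so the loss is a triangle.
DWL = ½ × 4.2911 × 15.8770 = 34.0649.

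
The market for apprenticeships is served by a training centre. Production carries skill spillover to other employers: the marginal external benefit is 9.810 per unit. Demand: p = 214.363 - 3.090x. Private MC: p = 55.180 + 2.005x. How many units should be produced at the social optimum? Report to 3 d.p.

x* = 33.168

Social marginal cost = private MC − MEB = 45.370 + 2.005x.
Set SMC = demand: 45.370 + 2.005x = 214.363 - 3.090x → x* = 33.1684.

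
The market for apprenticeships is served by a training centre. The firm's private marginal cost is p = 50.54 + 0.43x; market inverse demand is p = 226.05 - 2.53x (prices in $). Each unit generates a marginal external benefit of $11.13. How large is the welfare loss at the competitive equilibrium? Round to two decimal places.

DWL = $20.93

Market equilibrium (private): 50.54 + 0.43x = 226.05 - 2.53x → x_m = 59.2939.
Social marginal cost = private MC − MEB = 39.41 + 0.43x.
Set SMC = demand: 39.41 + 0.43x = 226.05 - 2.53x → x* = 63.0541.
The loss is the area between SMC and demand from x* to x_m; with linear curves that's a triangle of height MEB(x_m).
DWL = ½ × 3.7602 × 11.1300 = 20.9255.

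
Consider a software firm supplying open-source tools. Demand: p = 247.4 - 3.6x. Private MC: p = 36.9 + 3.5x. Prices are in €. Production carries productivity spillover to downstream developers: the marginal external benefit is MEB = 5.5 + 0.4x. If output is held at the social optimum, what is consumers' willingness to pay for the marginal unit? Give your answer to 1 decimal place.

Social marginal cost = private MC − MEB = 31.4 + 3.1x.
Set SMC = demand: 31.4 + 3.1x = 247.4 - 3.6x → x* = 32.2388.
Consumer price on the demand curve at x*: 247.4 − 3.6×32.2388 = 131.3403.

P = €131.3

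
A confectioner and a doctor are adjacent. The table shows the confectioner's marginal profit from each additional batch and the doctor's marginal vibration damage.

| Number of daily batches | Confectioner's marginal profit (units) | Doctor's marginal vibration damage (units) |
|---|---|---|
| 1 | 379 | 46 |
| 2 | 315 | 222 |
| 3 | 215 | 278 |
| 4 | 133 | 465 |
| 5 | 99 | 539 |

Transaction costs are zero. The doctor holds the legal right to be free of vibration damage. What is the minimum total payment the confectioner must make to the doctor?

Efficient level: marginal profit ≥ marginal vibration damage through level 2, so k* = 2.
With the doctor holding the right, the confectioner must at least compensate total damage at k*: 46 + 222 = 268.

268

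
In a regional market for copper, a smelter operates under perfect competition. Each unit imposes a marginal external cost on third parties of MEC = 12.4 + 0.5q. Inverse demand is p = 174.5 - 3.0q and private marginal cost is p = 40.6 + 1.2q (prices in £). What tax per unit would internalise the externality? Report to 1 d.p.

tax = £25.3 per unit

Social marginal cost = private MC + MEC = 53.0 + 1.7q.
Set SMC = demand: 53.0 + 1.7q = 174.5 - 3.0q → q* = 25.8511.
The Pigouvian tax equals MEC at q*: 12.4 + 0.5×25.8511 = 25.3256.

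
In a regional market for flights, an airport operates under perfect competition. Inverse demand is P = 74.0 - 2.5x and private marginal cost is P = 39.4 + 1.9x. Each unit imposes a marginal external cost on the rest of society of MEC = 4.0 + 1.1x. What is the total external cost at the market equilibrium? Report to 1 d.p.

Market equilibrium (private): 39.4 + 1.9x = 74.0 - 2.5x → x_m = 7.8636.
Total external cost = ∫₀^{x_m} (4.0 + 1.1x) dx = 4.0×7.8636 + ½×1.1×7.8636² = 65.4643.

65.5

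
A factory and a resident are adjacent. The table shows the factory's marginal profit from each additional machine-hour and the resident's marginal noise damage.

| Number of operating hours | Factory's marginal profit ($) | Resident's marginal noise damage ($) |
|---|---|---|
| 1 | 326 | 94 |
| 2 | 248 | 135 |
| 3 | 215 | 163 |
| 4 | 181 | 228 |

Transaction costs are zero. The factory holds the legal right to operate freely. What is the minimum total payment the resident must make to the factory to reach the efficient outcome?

$181

Left alone the factory would choose level 4 (marginal profit stays positive).
Efficient level: k* = 3 (marginal profit ≥ marginal noise damage through 3).
The resident must at least cover the factory's forgone profit from cutting 4→3: 181 = 181.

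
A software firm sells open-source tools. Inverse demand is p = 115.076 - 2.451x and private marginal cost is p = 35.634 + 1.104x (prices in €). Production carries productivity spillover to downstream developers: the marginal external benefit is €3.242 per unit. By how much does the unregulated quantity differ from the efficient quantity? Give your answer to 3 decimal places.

Market equilibrium (private): 35.634 + 1.104x = 115.076 - 2.451x → x_m = 22.3466.
Social marginal cost = private MC − MEB = 32.392 + 1.104x.
Set SMC = demand: 32.392 + 1.104x = 115.076 - 2.451x → x* = 23.2585.
Gap = |22.3466 − 23.2585| = 0.9119.

0.912 units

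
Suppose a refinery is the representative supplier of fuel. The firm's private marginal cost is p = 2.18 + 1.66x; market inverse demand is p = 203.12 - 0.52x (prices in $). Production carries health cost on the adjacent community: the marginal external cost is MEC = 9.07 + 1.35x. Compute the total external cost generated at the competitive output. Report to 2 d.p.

$6570.89

Market equilibrium (private): 2.18 + 1.66x = 203.12 - 0.52x → x_m = 92.1743.
Total external cost = ∫₀^{x_m} (9.07 + 1.35x) dx = 9.07×92.1743 + ½×1.35×92.1743² = 6570.8895.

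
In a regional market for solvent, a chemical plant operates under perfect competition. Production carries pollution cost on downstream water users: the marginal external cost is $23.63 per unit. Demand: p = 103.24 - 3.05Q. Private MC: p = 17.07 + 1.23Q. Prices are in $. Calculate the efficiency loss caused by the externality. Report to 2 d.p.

DWL = $65.23

Market equilibrium (private): 17.07 + 1.23Q = 103.24 - 3.05Q → Q_m = 20.1332.
Social marginal cost = private MC + MEC = 40.70 + 1.23Q.
Set SMC = demand: 40.70 + 1.23Q = 103.24 - 3.05Q → Q* = 14.6121.
The welfare-loss triangle has base |Q_m − Q*| and height MEC(Q_m) (the vertical gap between SMC and demand is zero at Q* and MEC at Q_m).
DWL = ½ × 5.5211 × 23.6300 = 65.2318.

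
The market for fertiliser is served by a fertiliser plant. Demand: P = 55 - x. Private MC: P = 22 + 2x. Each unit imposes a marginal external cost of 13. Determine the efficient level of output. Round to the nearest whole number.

Social marginal cost = private MC + MEC = 35 + 2x.
Set SMC = demand: 35 + 2x = 55 - x → x* = 6.6667.

x* = 7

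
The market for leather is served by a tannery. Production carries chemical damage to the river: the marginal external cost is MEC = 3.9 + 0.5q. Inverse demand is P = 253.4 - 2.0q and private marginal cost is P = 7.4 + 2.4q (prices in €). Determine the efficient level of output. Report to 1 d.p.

q* = 49.4

Social marginal cost = private MC + MEC = 11.3 + 2.9q.
Set SMC = demand: 11.3 + 2.9q = 253.4 - 2.0q → q* = 49.4082.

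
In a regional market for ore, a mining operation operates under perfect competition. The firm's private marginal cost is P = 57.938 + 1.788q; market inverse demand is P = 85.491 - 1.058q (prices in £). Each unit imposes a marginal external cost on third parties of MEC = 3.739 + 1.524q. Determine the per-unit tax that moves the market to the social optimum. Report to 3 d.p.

Social marginal cost = private MC + MEC = 61.677 + 3.312q.
Set SMC = demand: 61.677 + 3.312q = 85.491 - 1.058q → q* = 5.4494.
The Pigouvian tax equals MEC at q*: 3.739 + 1.524×5.4494 = 12.0439.

tax = £12.044 per unit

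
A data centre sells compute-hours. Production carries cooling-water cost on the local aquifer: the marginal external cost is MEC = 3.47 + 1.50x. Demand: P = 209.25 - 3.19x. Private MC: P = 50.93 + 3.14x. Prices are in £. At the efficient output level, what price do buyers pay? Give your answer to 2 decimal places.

P = £146.16

Social marginal cost = private MC + MEC = 54.40 + 4.64x.
Set SMC = demand: 54.40 + 4.64x = 209.25 - 3.19x → x* = 19.7765.
Consumer price on the demand curve at x*: 209.25 − 3.19×19.7765 = 146.1630.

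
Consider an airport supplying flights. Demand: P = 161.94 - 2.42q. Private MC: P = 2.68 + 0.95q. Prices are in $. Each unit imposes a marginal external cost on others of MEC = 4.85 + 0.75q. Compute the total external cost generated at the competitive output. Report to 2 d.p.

$1066.70

Market equilibrium (private): 2.68 + 0.95q = 161.94 - 2.42q → q_m = 47.2582.
Total external cost = ∫₀^{q_m} (4.85 + 0.75q) dq = 4.85×47.2582 + ½×0.75×47.2582² = 1066.7038.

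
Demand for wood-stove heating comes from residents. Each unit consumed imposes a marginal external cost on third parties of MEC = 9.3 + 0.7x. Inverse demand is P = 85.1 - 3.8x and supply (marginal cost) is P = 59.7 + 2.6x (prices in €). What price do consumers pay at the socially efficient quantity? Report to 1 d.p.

Social marginal benefit = demand − MEC = 75.8 - 4.5x.
Set SMB = MC: 75.8 - 4.5x = 59.7 + 2.6x → x* = 2.2676.
Consumer price on the demand curve at x*: 85.1 − 3.8×2.2676 = 76.4831.

P = €76.5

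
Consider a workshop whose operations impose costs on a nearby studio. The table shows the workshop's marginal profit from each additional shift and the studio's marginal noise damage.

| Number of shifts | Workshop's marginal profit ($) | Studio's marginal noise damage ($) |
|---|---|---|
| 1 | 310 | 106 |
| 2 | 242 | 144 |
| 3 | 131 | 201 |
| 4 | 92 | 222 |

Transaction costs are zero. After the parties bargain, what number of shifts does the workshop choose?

Bargaining reaches the level where marginal profit last exceeds marginal noise damage.
That holds through level 2 (242 ≥ 144) but not at 3 (131 < 201).

2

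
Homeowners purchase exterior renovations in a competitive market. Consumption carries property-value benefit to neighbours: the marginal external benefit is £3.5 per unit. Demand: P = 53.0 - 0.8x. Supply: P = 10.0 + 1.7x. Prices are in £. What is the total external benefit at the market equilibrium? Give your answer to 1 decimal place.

Market equilibrium (private): 10.0 + 1.7x = 53.0 - 0.8x → x_m = 17.2000.
Total external benefit = MEB × x_m = 3.5 × 17.2000 = 60.2000.

£60.2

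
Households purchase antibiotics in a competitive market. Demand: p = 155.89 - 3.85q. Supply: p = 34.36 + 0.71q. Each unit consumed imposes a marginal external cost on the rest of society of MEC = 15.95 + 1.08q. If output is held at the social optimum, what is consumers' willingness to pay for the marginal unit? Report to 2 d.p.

Social marginal benefit = demand − MEC = 139.94 - 4.93q.
Set SMB = MC: 139.94 - 4.93q = 34.36 + 0.71q → q* = 18.7199.
Consumer price on the demand curve at q*: 155.89 − 3.85×18.7199 = 83.8184.

P = 83.82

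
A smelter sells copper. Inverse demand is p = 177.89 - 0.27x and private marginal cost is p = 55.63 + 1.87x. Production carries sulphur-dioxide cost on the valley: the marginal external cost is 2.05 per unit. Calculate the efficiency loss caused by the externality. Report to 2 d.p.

Market equilibrium (private): 55.63 + 1.87x = 177.89 - 0.27x → x_m = 57.1308.
Social marginal cost = private MC + MEC = 57.68 + 1.87x.
Set SMC = demand: 57.68 + 1.87x = 177.89 - 0.27x → x* = 56.1729.
The loss is the area between SMC and demand from x* to x_m; with linear curves that's a triangle of height MEC(x_m).
DWL = ½ × 0.9579 × 2.0500 = 0.9818.

DWL = 0.98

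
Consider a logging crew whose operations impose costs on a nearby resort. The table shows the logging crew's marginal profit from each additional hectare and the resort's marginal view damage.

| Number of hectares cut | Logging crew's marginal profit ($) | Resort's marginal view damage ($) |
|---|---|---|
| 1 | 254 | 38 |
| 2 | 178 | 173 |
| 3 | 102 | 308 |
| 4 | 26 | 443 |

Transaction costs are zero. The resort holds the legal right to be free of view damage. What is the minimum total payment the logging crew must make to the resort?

$211

Efficient level: marginal profit ≥ marginal view damage through level 2, so k* = 2.
With the resort holding the right, the logging crew must at least compensate total damage at k*: 38 + 173 = 211.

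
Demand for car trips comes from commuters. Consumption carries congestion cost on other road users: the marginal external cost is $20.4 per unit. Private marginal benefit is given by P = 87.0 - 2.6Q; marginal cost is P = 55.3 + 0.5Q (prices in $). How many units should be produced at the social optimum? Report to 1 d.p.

Social marginal benefit = demand − MEC = 66.6 - 2.6Q.
Set SMB = MC: 66.6 - 2.6Q = 55.3 + 0.5Q → Q* = 3.6452.

Q* = 3.6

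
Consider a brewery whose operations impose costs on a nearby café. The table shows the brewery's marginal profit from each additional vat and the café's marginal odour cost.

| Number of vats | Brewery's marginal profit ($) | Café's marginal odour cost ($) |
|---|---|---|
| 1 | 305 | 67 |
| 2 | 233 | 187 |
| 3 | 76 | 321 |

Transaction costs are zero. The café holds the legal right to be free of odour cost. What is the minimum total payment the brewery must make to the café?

Efficient level: marginal profit ≥ marginal odour cost through level 2, so k* = 2.
With the café holding the right, the brewery must at least compensate total damage at k*: 67 + 187 = 254.

$254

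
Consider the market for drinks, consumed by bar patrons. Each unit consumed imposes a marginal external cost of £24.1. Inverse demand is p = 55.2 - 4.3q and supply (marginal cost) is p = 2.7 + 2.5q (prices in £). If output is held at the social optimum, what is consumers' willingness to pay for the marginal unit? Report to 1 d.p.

P = £37.2

Social marginal benefit = demand − MEC = 31.1 - 4.3q.
Set SMB = MC: 31.1 - 4.3q = 2.7 + 2.5q → q* = 4.1765.
Consumer price on the demand curve at q*: 55.2 − 4.3×4.1765 = 37.2411.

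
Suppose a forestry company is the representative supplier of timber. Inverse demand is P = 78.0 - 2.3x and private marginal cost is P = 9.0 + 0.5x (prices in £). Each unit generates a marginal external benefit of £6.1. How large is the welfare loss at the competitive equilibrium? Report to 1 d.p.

DWL = £6.6

Market equilibrium (private): 9.0 + 0.5x = 78.0 - 2.3x → x_m = 24.6429.
Social marginal cost = private MC − MEB = 2.9 + 0.5x.
Set SMC = demand: 2.9 + 0.5x = 78.0 - 2.3x → x* = 26.8214.
The welfare-loss triangle has base |x_m − x*| and height MEB(x_m) (the vertical gap between SMC and demand is zero at x* and MEB at x_m).
DWL = ½ × 2.1785 × 6.1000 = 6.6444.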